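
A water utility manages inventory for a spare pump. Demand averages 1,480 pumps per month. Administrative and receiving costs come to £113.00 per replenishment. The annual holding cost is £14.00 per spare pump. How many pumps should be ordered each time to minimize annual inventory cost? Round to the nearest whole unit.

Annual demand D = 1,480 × 12 = 17,760.
EOQ = √(2DS / H) = √(2 × 17,760 × 113 / 14).
= √(4,013,760 / 14) = √286,697.1429 ≈ 535.441.

Q* ≈ 535 pumps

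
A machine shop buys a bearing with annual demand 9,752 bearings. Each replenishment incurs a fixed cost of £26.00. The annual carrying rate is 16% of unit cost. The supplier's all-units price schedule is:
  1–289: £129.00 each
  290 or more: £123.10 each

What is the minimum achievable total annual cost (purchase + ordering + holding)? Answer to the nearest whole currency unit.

TC* ≈ £1,204,201

Holding cost per unit per year at price C is H = 0.16·C.
Evaluate total cost at each tier's feasible EOQ or, if the EOQ is below the tier, at the tier's minimum quantity.
EOQ at £129.00 = 156.7 (feasible in tier 1): TC = 9,752×£129.00 + (9,752/156.7)×26 + (156.7/2)×0.16×£129.00 = £1,261,243.22.
EOQ at £123.10 = 160.5 < 290, so use break Q=290: TC = 9,752×£123.10 + (9,752/290.0)×26 + (290.0/2)×0.16×£123.10 = £1,204,201.44.
Lowest total cost among the candidates is at Q = 290.0.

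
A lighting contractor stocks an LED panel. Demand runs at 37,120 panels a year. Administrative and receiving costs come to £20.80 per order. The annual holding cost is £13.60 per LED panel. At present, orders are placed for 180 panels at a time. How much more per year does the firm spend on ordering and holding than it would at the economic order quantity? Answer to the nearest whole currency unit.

EOQ = √(2DS/H) = √(2 × 37,120 × 20.8 / 13.6) ≈ 336.96.
Cost at Q* = (D/Q*)S + (Q*/2)H = √(2DSH) ≈ £4,582.69.
Cost at Q = 180: (37,120/180)×20.8 + (180/2)×13.6 = £4,289.42 + £1,224.00 = £5,513.42.
Excess = £5,513.42 − £4,582.69 = £930.74.

Extra cost ≈ £931 per year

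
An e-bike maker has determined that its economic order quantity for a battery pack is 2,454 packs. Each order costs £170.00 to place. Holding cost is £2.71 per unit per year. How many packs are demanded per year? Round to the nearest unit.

D ≈ 48,000 packs per year

The basic EOQ model gives Q* = √(2DS/H); rearrange for the unknown.
From Q* = √(2DS/H): D = Q*²H / (2S) = 2,454² × 2.71 / (2 × 170) = 47999.807.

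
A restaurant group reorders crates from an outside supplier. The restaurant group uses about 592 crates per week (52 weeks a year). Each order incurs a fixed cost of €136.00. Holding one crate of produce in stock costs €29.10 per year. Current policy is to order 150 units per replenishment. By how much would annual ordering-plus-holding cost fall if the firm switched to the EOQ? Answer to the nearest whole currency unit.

Annual demand D = 592 × 52 = 30,784.
EOQ = √(2DS/H) = √(2 × 30,784 × 136 / 29.1) ≈ 536.41.
Cost at Q* = (D/Q*)S + (Q*/2)H = √(2DSH) ≈ €15,609.66.
Cost at Q = 150: (30,784/150)×136 + (150/2)×29.1 = €27,910.83 + €2,182.50 = €30,093.33.
Excess = €30,093.33 − €15,609.66 = €14,483.67.

Extra cost ≈ €14,484 per year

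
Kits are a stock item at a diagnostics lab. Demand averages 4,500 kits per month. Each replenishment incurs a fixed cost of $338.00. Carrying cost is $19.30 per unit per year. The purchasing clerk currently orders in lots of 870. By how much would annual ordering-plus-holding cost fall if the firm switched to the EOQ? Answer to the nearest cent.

Annual demand D = 4,500 × 12 = 54,000.
EOQ = √(2DS/H) = √(2 × 54,000 × 338 / 19.3) ≈ 1375.28.
Cost at Q* = (D/Q*)S + (Q*/2)H = √(2DSH) ≈ $26,542.93.
Cost at Q = 870: (54,000/870)×338 + (870/2)×19.3 = $20,979.31 + $8,395.50 = $29,374.81.
Excess = $29,374.81 − $26,542.93 = $2,831.88.

Extra cost ≈ $2,831.88 per year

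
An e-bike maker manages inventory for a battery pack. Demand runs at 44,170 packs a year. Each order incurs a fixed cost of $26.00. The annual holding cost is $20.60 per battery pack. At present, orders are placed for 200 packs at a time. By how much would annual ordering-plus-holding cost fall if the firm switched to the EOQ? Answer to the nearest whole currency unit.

EOQ = √(2DS/H) = √(2 × 44,170 × 26 / 20.6) ≈ 333.91.
Cost at Q* = (D/Q*)S + (Q*/2)H = √(2DSH) ≈ $6,878.58.
Cost at Q = 200: (44,170/200)×26 + (200/2)×20.6 = $5,742.10 + $2,060.00 = $7,802.10.
Excess = $7,802.10 − $6,878.58 = $923.52.

Extra cost ≈ $924 per year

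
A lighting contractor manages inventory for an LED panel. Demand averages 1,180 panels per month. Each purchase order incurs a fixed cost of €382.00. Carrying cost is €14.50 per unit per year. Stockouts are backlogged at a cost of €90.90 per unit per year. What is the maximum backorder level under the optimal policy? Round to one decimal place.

Annual demand D = 1,180 × 12 = 14,160.
With planned backorders, Q* = √(2DS/H) · √((H+B)/B).
√(2DS/H) = √(2 × 14,160 × 382 / 14.5) = 863.762.
√((H+B)/B) = √((14.5+90.9)/90.9) = 1.0768.
Q* ≈ 930.106.
S* = Q* · H/(H+B) = 930.106 × 14.5/105.4 ≈ 127.956.

S* ≈ 128.0 panels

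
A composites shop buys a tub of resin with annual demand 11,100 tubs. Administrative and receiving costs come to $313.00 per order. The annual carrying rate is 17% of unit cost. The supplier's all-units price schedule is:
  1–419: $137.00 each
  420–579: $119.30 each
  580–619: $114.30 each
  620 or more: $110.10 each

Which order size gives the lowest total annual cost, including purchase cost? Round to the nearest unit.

Q* ≈ 620 tubs

Holding cost per unit per year at price C is H = 0.17·C.
For each price level, check whether its EOQ is feasible; otherwise the best quantity at that price is the breakpoint.
Tier 1 ($137.00): EOQ = 546.2 exceeds tier's upper bound 419, so this tier is dominated.
Tier 2 ($119.30): EOQ = 585.3 exceeds tier's upper bound 579, so this tier is dominated.
EOQ at $114.30 = 598.0 (feasible in tier 3): TC = 11,100×$114.30 + (11,100/598.0)×313 + (598.0/2)×0.17×$114.30 = $1,280,349.74.
EOQ at $110.10 = 609.3 < 620, so use break Q=620: TC = 11,100×$110.10 + (11,100/620.0)×313 + (620.0/2)×0.17×$110.10 = $1,233,515.98.
Lowest total cost is $1,233,515.98 at Q = 620.0.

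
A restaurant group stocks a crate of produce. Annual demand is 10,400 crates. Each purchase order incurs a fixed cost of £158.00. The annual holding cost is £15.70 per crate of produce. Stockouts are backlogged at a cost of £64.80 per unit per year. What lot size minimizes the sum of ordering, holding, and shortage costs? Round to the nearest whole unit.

Q* ≈ 510 crates

With planned backorders, Q* = √(2DS/H) · √((H+B)/B).
√(2DS/H) = √(2 × 10,400 × 158 / 15.7) = 457.520.
√((H+B)/B) = √((15.7+64.8)/64.8) = 1.1146.
Q* ≈ 509.942.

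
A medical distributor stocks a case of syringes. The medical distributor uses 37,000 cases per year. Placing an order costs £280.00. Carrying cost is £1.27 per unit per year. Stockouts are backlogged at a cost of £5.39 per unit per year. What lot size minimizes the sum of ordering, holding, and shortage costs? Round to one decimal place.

Q* ≈ 4,489.9 cases

With planned backorders, Q* = √(2DS/H) · √((H+B)/B).
√(2DS/H) = √(2 × 37,000 × 280 / 1.27) = 4039.178.
√((H+B)/B) = √((1.27+5.39)/5.39) = 1.1116.
Q* ≈ 4489.890.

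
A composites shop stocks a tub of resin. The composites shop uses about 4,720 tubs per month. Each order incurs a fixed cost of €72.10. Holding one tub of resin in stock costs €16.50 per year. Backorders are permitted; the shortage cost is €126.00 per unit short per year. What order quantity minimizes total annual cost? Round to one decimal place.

Q* ≈ 748.2 tubs

Annual demand D = 4,720 × 12 = 56,640.
With planned backorders, Q* = √(2DS/H) · √((H+B)/B).
√(2DS/H) = √(2 × 56,640 × 72.1 / 16.5) = 703.562.
√((H+B)/B) = √((16.5+126)/126) = 1.0635.
Q* ≈ 748.212.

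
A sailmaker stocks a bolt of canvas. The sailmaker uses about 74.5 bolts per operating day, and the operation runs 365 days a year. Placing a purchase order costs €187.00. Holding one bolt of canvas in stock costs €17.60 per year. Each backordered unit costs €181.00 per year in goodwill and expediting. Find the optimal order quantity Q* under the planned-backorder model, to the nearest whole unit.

Q* ≈ 796 bolts

Annual demand D = 74.5 × 365 = 27,192.5.
With planned backorders, Q* = √(2DS/H) · √((H+B)/B).
√(2DS/H) = √(2 × 27,192.5 × 187 / 17.6) = 760.158.
√((H+B)/B) = √((17.6+181)/181) = 1.0475.
Q* ≈ 796.259.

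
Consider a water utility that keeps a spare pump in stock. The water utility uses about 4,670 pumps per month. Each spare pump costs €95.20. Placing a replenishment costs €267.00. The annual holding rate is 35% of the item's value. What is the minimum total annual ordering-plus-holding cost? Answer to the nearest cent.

TC* ≈ €31,577.10

Annual demand D = 4,670 × 12 = 56,040.
Holding cost H = 0.35 × €95.20 = €33.3200 per unit per year.
EOQ = √(2DS/H) = √(2 × 56,040 × 267 / 33.32) ≈ 947.69.
At the optimum the two cost components are equal, so total cost = 2·(Q*/2)H = Q*·H.
Minimum total = √(2DSH) = √(2 × 56,040 × 267 × 33.32) ≈ 31577.096.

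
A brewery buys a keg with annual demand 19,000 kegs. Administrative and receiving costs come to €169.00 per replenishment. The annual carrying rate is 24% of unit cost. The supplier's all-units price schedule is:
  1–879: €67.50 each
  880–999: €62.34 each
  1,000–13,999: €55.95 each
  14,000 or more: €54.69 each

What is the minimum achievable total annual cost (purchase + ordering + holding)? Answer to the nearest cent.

Holding cost per unit per year at price C is H = 0.24·C.
Candidates are each tier's EOQ (if it falls in that tier) and each price-break quantity.
EOQ at €67.50 = 629.6 (feasible in tier 1): TC = 19,000×€67.50 + (19,000/629.6)×169 + (629.6/2)×0.24×€67.50 = €1,292,699.82.
EOQ at €62.34 = 655.2 < 880, so use break Q=880: TC = 19,000×€62.34 + (19,000/880.0)×169 + (880.0/2)×0.24×€62.34 = €1,194,691.97.
EOQ at €55.95 = 691.6 < 1000, so use break Q=1000: TC = 19,000×€55.95 + (19,000/1000.0)×169 + (1000.0/2)×0.24×€55.95 = €1,072,975.00.
EOQ at €54.69 = 699.5 < 14000, so use break Q=14000: TC = 19,000×€54.69 + (19,000/14000.0)×169 + (14000.0/2)×0.24×€54.69 = €1,131,218.56.
Lowest total cost among the candidates is at Q = 1000.0.

TC* ≈ €1,072,975.00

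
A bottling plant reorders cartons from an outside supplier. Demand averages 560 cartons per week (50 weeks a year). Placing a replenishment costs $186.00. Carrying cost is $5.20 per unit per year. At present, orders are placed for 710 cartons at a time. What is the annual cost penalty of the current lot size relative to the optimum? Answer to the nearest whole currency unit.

Annual demand D = 560 × 50 = 28,000.
EOQ = √(2DS/H) = √(2 × 28,000 × 186 / 5.2) ≈ 1415.30.
Cost at Q* = (D/Q*)S + (Q*/2)H = √(2DSH) ≈ $7,359.57.
Cost at Q = 710: (28,000/710)×186 + (710/2)×5.2 = $7,335.21 + $1,846.00 = $9,181.21.
Excess = $9,181.21 − $7,359.57 = $1,821.65.

Extra cost ≈ $1,822 per year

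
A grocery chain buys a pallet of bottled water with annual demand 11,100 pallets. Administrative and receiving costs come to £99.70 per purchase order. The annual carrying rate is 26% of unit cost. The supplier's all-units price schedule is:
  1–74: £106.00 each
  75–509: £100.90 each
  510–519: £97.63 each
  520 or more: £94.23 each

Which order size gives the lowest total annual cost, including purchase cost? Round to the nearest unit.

Holding cost per unit per year at price C is H = 0.26·C.
Evaluate total cost at each tier's feasible EOQ or, if the EOQ is below the tier, at the tier's minimum quantity.
Tier 1 (£106.00): EOQ = 283.4 exceeds tier's upper bound 74, so this tier is dominated.
EOQ at £100.90 = 290.5 (feasible in tier 2): TC = 11,100×£100.90 + (11,100/290.5)×99.7 + (290.5/2)×0.26×£100.90 = £1,127,610.02.
EOQ at £97.63 = 295.3 < 510, so use break Q=510: TC = 11,100×£97.63 + (11,100/510.0)×99.7 + (510.0/2)×0.26×£97.63 = £1,092,335.81.
EOQ at £94.23 = 300.6 < 520, so use break Q=520: TC = 11,100×£94.23 + (11,100/520.0)×99.7 + (520.0/2)×0.26×£94.23 = £1,054,451.16.
Lowest total cost is £1,054,451.16 at Q = 520.0.

Q* ≈ 520 pallets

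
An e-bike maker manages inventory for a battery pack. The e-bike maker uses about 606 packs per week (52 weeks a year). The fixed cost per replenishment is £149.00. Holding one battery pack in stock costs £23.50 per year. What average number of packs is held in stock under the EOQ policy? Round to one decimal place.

Average inventory ≈ 316.1 packs

Annual demand D = 606 × 52 = 31,512.
The optimal lot size = √(2DS/H) = √(2 × 31,512 × 149 / 23.5) ≈ 632.14.
Average inventory = Q*/2 ≈ 632.14 / 2 = 316.069.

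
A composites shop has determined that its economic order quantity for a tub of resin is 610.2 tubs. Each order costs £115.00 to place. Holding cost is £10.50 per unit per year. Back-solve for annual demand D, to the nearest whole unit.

D ≈ 16,998 tubs per year

Invert the EOQ relation Q*² = 2DS/H.
From Q* = √(2DS/H): D = Q*²H / (2S) = 610.2² × 10.5 / (2 × 115) = 16998.315.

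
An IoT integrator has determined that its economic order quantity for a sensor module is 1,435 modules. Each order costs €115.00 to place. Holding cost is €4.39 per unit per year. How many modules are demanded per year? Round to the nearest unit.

D ≈ 39,304 modules per year

Squaring Q* = √(2DS/H) gives Q*² = 2DS/H.
From Q* = √(2DS/H): D = Q*²H / (2S) = 1,435² × 4.39 / (2 × 115) = 39304.338.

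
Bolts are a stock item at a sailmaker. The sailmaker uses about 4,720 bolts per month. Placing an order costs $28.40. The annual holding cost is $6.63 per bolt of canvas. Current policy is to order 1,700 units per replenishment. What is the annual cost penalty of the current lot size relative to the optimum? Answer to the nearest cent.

Extra cost ≈ $1,963.31 per year

Annual demand D = 4,720 × 12 = 56,640.
EOQ = √(2DS/H) = √(2 × 56,640 × 28.4 / 6.63) ≈ 696.59.
Cost at Q* = (D/Q*)S + (Q*/2)H = √(2DSH) ≈ $4,618.41.
Cost at Q = 1,700: (56,640/1,700)×28.4 + (1,700/2)×6.63 = $946.22 + $5,635.50 = $6,581.72.
Excess = $6,581.72 − $4,618.41 = $1,963.31.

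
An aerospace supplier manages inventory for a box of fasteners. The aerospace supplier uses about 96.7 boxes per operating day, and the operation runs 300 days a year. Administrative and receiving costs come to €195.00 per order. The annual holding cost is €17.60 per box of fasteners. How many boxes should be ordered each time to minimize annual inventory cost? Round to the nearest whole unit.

Annual demand D = 96.7 × 300 = 29,010.
EOQ = √(2DS / H) = √(2 × 29,010 × 195 / 17.6).
= √(11,313,900 / 17.6) = √642,835.2273 ≈ 801.770.

Q* ≈ 802 boxes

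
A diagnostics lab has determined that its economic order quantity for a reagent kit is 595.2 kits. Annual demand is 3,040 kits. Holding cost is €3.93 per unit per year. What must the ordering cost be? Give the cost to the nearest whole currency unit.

S ≈ €229

The basic EOQ model gives Q* = √(2DS/H); rearrange for the unknown.
From Q* = √(2DS/H): S = Q*²H / (2D) = 595.2² × 3.93 / (2 × 3,040) = 228.9891.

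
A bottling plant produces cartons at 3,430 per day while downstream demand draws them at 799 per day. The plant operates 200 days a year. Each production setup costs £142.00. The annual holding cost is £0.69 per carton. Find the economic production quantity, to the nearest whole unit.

Q* ≈ 9,260 cartons

Annual demand D = 799 × 200 = 159,800.
Production build-up factor (1 − d/p) = 1 − 799/3,430 = 0.7671.
Q* = √(2DS / (H(1 − d/p))) = √(2 × 159,800 × 142 / (0.69 × 0.7671)).
= √(45,383,200 / 0.5293) ≈ 9259.971.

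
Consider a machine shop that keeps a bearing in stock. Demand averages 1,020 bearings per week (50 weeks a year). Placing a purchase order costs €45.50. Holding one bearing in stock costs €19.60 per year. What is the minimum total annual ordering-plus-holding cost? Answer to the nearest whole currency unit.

Annual demand D = 1,020 × 50 = 51,000.
Q* = √(2DS/H) = √(2 × 51,000 × 45.5 / 19.6) ≈ 486.61.
At the optimum the two cost components are equal, so total cost = 2·(Q*/2)H = Q*·H.
Minimum total = √(2DSH) = √(2 × 51,000 × 45.5 × 19.6) ≈ 9537.484.

TC* ≈ €9,537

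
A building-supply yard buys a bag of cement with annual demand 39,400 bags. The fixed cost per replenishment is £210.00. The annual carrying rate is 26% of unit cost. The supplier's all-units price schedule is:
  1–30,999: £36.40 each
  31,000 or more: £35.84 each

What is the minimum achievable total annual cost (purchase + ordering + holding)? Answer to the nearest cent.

Holding cost per unit per year at price C is H = 0.26·C.
Evaluate total cost at each tier's feasible EOQ or, if the EOQ is below the tier, at the tier's minimum quantity.
EOQ at £36.40 = 1322.3 (feasible in tier 1): TC = 39,400×£36.40 + (39,400/1322.3)×210 + (1322.3/2)×0.26×£36.40 = £1,446,674.40.
EOQ at £35.84 = 1332.6 < 31000, so use break Q=31000: TC = 39,400×£35.84 + (39,400/31000.0)×210 + (31000.0/2)×0.26×£35.84 = £1,556,798.10.
Lowest total cost among the candidates is at Q = 1322.3.

TC* ≈ £1,446,674.40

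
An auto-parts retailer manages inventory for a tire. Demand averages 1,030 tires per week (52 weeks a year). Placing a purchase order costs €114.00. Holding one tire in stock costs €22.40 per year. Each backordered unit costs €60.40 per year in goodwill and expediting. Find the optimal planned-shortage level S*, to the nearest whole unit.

S* ≈ 234 tires

Annual demand D = 1,030 × 52 = 53,560.
With planned backorders, Q* = √(2DS/H) · √((H+B)/B).
√(2DS/H) = √(2 × 53,560 × 114 / 22.4) = 738.352.
√((H+B)/B) = √((22.4+60.4)/60.4) = 1.1708.
Q* ≈ 864.491.
S* = Q* · H/(H+B) = 864.491 × 22.4/82.8 ≈ 233.872.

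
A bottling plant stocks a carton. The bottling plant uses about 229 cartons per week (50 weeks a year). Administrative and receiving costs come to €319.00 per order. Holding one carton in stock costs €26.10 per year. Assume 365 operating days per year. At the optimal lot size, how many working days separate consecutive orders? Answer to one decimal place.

T ≈ 16.9 days

Annual demand D = 229 × 50 = 11,450.
EOQ = √(2DS/H) = √(2 × 11,450 × 319 / 26.1) ≈ 529.05.
Cycle time = Q*/D × 365 = 529.05 / 11,450 × 365 ≈ 16.865 days.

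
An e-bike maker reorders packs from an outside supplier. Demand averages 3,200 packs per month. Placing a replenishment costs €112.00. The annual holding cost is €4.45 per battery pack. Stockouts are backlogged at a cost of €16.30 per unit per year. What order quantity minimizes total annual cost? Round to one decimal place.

Annual demand D = 3,200 × 12 = 38,400.
With planned backorders, Q* = √(2DS/H) · √((H+B)/B).
√(2DS/H) = √(2 × 38,400 × 112 / 4.45) = 1390.303.
√((H+B)/B) = √((4.45+16.3)/16.3) = 1.1283.
Q* ≈ 1568.646.

Q* ≈ 1,568.6 packs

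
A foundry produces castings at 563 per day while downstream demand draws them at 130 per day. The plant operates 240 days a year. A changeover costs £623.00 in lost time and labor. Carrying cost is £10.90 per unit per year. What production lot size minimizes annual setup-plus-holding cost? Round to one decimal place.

Annual demand D = 130 × 240 = 31,200.
Production build-up factor (1 − d/p) = 1 − 130/563 = 0.7691.
Q* = √(2DS / (H(1 − d/p))) = √(2 × 31,200 × 623 / (10.9 × 0.7691)).
= √(38,875,200 / 8.3831) ≈ 2153.443.

Q* ≈ 2,153.4 castings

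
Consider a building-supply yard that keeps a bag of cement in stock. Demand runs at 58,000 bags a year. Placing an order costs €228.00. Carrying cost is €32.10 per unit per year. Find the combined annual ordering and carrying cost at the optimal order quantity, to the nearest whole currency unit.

Q* = √(2DS/H) = √(2 × 58,000 × 228 / 32.1) ≈ 907.70.
At Q*, ordering cost (D/Q*)S equals holding cost (Q*/2)H, each = √(DSH/2).
Minimum total = √(2DSH) = √(2 × 58,000 × 228 × 32.1) ≈ 29137.275.

TC* ≈ €29,137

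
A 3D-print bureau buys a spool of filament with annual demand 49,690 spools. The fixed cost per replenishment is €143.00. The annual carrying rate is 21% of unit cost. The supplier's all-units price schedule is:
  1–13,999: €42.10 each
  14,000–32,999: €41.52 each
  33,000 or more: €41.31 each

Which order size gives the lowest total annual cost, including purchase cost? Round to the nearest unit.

Holding cost per unit per year at price C is H = 0.21·C.
Candidates are each tier's EOQ (if it falls in that tier) and each price-break quantity.
EOQ at €42.10 = 1267.8 (feasible in tier 1): TC = 49,690×€42.10 + (49,690/1267.8)×143 + (1267.8/2)×0.21×€42.10 = €2,103,158.03.
EOQ at €41.52 = 1276.7 < 14000, so use break Q=14000: TC = 49,690×€41.52 + (49,690/14000.0)×143 + (14000.0/2)×0.21×€41.52 = €2,124,670.75.
EOQ at €41.31 = 1279.9 < 33000, so use break Q=33000: TC = 49,690×€41.31 + (49,690/33000.0)×143 + (33000.0/2)×0.21×€41.31 = €2,196,048.37.
Lowest total cost is €2,103,158.03 at Q = 1267.8.

Q* ≈ 1,268 spools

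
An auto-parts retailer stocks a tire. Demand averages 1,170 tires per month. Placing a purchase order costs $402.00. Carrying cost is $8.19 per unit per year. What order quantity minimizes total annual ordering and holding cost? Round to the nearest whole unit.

Q* ≈ 1,174 tires

Annual demand D = 1,170 × 12 = 14,040.
EOQ = √(2DS / H) = √(2 × 14,040 × 402 / 8.19).
= √(11,288,160 / 8.19) = √1,378,285.7143 ≈ 1174.004.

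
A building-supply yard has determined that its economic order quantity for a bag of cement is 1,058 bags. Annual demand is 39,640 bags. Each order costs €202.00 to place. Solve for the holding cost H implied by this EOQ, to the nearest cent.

H ≈ €14.31

Squaring Q* = √(2DS/H) gives Q*² = 2DS/H.
From Q* = √(2DS/H): H = 2DS / Q*² = 2 × 39,640 × 202 / 1,058² = 14.3068.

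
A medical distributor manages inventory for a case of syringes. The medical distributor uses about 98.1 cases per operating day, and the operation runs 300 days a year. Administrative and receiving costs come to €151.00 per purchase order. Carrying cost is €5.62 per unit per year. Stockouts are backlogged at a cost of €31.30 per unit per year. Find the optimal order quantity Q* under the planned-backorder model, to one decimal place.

Annual demand D = 98.1 × 300 = 29,430.
With planned backorders, Q* = √(2DS/H) · √((H+B)/B).
√(2DS/H) = √(2 × 29,430 × 151 / 5.62) = 1257.565.
√((H+B)/B) = √((5.62+31.3)/31.3) = 1.0861.
Q* ≈ 1365.806.

Q* ≈ 1,365.8 cases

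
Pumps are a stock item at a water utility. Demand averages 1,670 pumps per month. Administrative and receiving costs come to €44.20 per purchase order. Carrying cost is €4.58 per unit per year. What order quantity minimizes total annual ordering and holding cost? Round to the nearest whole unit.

Q* ≈ 622 pumps

Annual demand D = 1,670 × 12 = 20,040.
EOQ = √(2DS / H) = √(2 × 20,040 × 44.2 / 4.58).
= √(1,771,536 / 4.58) = √386,798.2533 ≈ 621.931.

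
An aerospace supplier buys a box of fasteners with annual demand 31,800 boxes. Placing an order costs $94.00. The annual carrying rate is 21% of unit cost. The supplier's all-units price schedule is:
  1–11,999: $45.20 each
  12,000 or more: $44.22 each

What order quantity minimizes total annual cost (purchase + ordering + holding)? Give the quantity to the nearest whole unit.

Holding cost per unit per year at price C is H = 0.21·C.
Candidates are each tier's EOQ (if it falls in that tier) and each price-break quantity.
EOQ at $45.20 = 793.6 (feasible in tier 1): TC = 31,800×$45.20 + (31,800/793.6)×94 + (793.6/2)×0.21×$45.20 = $1,444,893.06.
EOQ at $44.22 = 802.4 < 12000, so use break Q=12000: TC = 31,800×$44.22 + (31,800/12000.0)×94 + (12000.0/2)×0.21×$44.22 = $1,462,162.30.
Lowest total cost is $1,444,893.06 at Q = 793.6.

Q* ≈ 794 boxes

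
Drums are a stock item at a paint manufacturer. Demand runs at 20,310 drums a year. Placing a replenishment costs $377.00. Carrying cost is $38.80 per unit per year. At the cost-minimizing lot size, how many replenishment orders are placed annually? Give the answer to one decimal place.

N ≈ 32.3 orders per year

Q* = √(2DS/H) = √(2 × 20,310 × 377 / 38.8) ≈ 628.24.
Orders per year = D / Q* = 20,310 / 628.24 ≈ 32.328.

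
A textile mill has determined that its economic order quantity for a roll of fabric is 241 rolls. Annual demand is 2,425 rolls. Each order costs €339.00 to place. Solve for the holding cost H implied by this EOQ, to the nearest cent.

H ≈ €28.31

The basic EOQ model gives Q* = √(2DS/H); rearrange for the unknown.
From Q* = √(2DS/H): H = 2DS / Q*² = 2 × 2,425 × 339 / 241² = 28.3079.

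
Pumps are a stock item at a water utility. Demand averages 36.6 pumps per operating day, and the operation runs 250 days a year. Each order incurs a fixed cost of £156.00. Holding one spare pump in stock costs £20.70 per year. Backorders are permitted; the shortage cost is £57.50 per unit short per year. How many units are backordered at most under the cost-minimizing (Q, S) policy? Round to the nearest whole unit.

Annual demand D = 36.6 × 250 = 9,150.
With planned backorders, Q* = √(2DS/H) · √((H+B)/B).
√(2DS/H) = √(2 × 9,150 × 156 / 20.7) = 371.366.
√((H+B)/B) = √((20.7+57.5)/57.5) = 1.1662.
Q* ≈ 433.084.
S* = Q* · H/(H+B) = 433.084 × 20.7/78.2 ≈ 114.640.

S* ≈ 115 pumps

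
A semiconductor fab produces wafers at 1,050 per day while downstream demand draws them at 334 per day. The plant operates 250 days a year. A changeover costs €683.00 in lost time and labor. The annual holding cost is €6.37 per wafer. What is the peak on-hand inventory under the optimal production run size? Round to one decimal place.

I_max ≈ 3,494.3 wafers

Annual demand D = 334 × 250 = 83,500.
Production build-up factor (1 − d/p) = 1 − 334/1,050 = 0.6819.
Q* = √(2DS / (H(1 − d/p))) = √(2 × 83,500 × 683 / (6.37 × 0.6819)).
= √(114,061,000 / 4.3437) ≈ 5124.329.
Maximum inventory = Q*(1 − d/p) = 5124.329 × 0.6819 ≈ 3494.304.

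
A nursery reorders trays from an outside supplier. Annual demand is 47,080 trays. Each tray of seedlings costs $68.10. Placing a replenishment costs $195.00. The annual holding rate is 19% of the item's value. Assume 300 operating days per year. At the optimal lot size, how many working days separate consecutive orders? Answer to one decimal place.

Holding cost H = 0.19 × $68.10 = $12.9390 per unit per year.
The optimal lot size = √(2DS/H) = √(2 × 47,080 × 195 / 12.939) ≈ 1191.24.
Cycle time = Q*/D × 300 = 1191.24 / 47,080 × 300 ≈ 7.591 days.

T ≈ 7.6 days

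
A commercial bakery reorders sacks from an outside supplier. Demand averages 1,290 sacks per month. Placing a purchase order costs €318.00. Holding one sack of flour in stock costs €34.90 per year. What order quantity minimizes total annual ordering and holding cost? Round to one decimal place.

Annual demand D = 1,290 × 12 = 15,480.
EOQ = √(2DS / H) = √(2 × 15,480 × 318 / 34.9).
= √(9,845,280 / 34.9) = √282,099.7135 ≈ 531.131.

Q* ≈ 531.1 sacks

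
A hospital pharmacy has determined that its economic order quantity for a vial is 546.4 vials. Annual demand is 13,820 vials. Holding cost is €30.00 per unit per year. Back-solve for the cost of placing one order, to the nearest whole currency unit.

S ≈ €324

Squaring Q* = √(2DS/H) gives Q*² = 2DS/H.
From Q* = √(2DS/H): S = Q*²H / (2D) = 546.4² × 30 / (2 × 13,820) = 324.0445.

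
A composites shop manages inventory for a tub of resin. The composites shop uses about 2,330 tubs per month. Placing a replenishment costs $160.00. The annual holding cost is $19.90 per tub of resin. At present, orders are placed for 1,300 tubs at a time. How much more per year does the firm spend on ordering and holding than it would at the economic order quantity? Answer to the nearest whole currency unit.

Extra cost ≈ $3,033 per year

Annual demand D = 2,330 × 12 = 27,960.
EOQ = √(2DS/H) = √(2 × 27,960 × 160 / 19.9) ≈ 670.53.
Cost at Q* = (D/Q*)S + (Q*/2)H = √(2DSH) ≈ $13,343.51.
Cost at Q = 1,300: (27,960/1,300)×160 + (1,300/2)×19.9 = $3,441.23 + $12,935.00 = $16,376.23.
Excess = $16,376.23 − $13,343.51 = $3,032.72.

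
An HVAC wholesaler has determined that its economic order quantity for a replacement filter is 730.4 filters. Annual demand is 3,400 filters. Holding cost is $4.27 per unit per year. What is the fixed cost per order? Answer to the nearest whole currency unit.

Squaring Q* = √(2DS/H) gives Q*² = 2DS/H.
From Q* = √(2DS/H): S = Q*²H / (2D) = 730.4² × 4.27 / (2 × 3,400) = 334.9967.

S ≈ $335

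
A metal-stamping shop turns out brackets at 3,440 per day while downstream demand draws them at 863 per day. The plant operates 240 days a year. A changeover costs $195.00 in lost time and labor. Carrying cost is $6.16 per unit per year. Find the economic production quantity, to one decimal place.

Annual demand D = 863 × 240 = 207,120.
Production build-up factor (1 − d/p) = 1 − 863/3,440 = 0.7491.
Q* = √(2DS / (H(1 − d/p))) = √(2 × 207,120 × 195 / (6.16 × 0.7491)).
= √(80,776,800 / 4.6146) ≈ 4183.839.

Q* ≈ 4,183.8 brackets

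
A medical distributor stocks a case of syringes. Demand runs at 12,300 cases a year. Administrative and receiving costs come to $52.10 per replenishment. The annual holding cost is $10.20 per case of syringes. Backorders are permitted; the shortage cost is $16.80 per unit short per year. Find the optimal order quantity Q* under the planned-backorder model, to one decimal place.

Q* ≈ 449.4 cases

With planned backorders, Q* = √(2DS/H) · √((H+B)/B).
√(2DS/H) = √(2 × 12,300 × 52.1 / 10.2) = 354.476.
√((H+B)/B) = √((10.2+16.8)/16.8) = 1.2677.
Q* ≈ 449.380.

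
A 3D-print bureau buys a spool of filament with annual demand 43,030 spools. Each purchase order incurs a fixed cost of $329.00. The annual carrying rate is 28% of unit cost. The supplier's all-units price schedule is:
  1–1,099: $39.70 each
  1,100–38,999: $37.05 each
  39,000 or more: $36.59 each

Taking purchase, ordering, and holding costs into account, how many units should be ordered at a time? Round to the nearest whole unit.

Holding cost per unit per year at price C is H = 0.28·C.
For each price level, check whether its EOQ is feasible; otherwise the best quantity at that price is the breakpoint.
Tier 1 ($39.70): EOQ = 1596.0 exceeds tier's upper bound 1099, so this tier is dominated.
EOQ at $37.05 = 1652.1 (feasible in tier 2): TC = 43,030×$37.05 + (43,030/1652.1)×329 + (1652.1/2)×0.28×$37.05 = $1,611,399.96.
EOQ at $36.59 = 1662.4 < 39000, so use break Q=39000: TC = 43,030×$36.59 + (43,030/39000.0)×329 + (39000.0/2)×0.28×$36.59 = $1,774,612.10.
Lowest total cost is $1,611,399.96 at Q = 1652.1.

Q* ≈ 1,652 spools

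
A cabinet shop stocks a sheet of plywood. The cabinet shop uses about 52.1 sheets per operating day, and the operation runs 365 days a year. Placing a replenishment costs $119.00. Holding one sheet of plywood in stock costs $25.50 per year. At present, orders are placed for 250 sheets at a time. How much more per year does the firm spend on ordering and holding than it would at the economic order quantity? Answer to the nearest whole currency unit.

Annual demand D = 52.1 × 365 = 19,016.5.
EOQ = √(2DS/H) = √(2 × 19,016.5 × 119 / 25.5) ≈ 421.29.
Cost at Q* = (D/Q*)S + (Q*/2)H = √(2DSH) ≈ $10,742.96.
Cost at Q = 250: (19,016.5/250)×119 + (250/2)×25.5 = $9,051.85 + $3,187.50 = $12,239.35.
Excess = $12,239.35 − $10,742.96 = $1,496.40.

Extra cost ≈ $1,496 per year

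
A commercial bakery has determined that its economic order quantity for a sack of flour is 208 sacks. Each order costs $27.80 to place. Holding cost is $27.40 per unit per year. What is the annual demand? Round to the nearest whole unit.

D ≈ 21,321 sacks per year

Invert the EOQ relation Q*² = 2DS/H.
From Q* = √(2DS/H): D = Q*²H / (2S) = 208² × 27.4 / (2 × 27.8) = 21320.748.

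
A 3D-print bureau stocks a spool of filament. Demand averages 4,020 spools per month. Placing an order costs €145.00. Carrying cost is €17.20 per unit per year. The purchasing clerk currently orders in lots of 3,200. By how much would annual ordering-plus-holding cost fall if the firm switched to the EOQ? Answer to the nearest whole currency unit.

Extra cost ≈ €14,194 per year

Annual demand D = 4,020 × 12 = 48,240.
EOQ = √(2DS/H) = √(2 × 48,240 × 145 / 17.2) ≈ 901.86.
Cost at Q* = (D/Q*)S + (Q*/2)H = √(2DSH) ≈ €15,511.97.
Cost at Q = 3,200: (48,240/3,200)×145 + (3,200/2)×17.2 = €2,185.88 + €27,520.00 = €29,705.88.
Excess = €29,705.88 − €15,511.97 = €14,193.91.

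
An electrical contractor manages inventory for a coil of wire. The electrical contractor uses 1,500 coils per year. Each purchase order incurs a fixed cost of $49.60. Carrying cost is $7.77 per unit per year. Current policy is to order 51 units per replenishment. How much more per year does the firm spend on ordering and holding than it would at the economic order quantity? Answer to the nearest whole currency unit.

Extra cost ≈ $582 per year

EOQ = √(2DS/H) = √(2 × 1,500 × 49.6 / 7.77) ≈ 138.39.
Cost at Q* = (D/Q*)S + (Q*/2)H = √(2DSH) ≈ $1,075.26.
Cost at Q = 51: (1,500/51)×49.6 + (51/2)×7.77 = $1,458.82 + $198.13 = $1,656.96.
Excess = $1,656.96 − $1,075.26 = $581.70.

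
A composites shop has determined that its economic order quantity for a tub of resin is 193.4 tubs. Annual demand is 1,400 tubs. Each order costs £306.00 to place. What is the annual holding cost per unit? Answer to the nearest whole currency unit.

Squaring Q* = √(2DS/H) gives Q*² = 2DS/H.
From Q* = √(2DS/H): H = 2DS / Q*² = 2 × 1,400 × 306 / 193.4² = 22.9069.

H ≈ £23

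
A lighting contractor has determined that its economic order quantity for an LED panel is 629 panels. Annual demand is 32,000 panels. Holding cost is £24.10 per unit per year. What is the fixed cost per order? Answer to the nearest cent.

Squaring Q* = √(2DS/H) gives Q*² = 2DS/H.
From Q* = √(2DS/H): S = Q*²H / (2D) = 629² × 24.1 / (2 × 32,000) = 148.9836.

S ≈ £148.98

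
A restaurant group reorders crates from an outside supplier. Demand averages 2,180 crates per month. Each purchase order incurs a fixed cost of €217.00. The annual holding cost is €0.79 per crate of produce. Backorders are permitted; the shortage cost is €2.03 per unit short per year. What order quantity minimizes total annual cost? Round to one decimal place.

Q* ≈ 4,468.1 crates

Annual demand D = 2,180 × 12 = 26,160.
With planned backorders, Q* = √(2DS/H) · √((H+B)/B).
√(2DS/H) = √(2 × 26,160 × 217 / 0.79) = 3790.969.
√((H+B)/B) = √((0.79+2.03)/2.03) = 1.1786.
Q* ≈ 4468.140.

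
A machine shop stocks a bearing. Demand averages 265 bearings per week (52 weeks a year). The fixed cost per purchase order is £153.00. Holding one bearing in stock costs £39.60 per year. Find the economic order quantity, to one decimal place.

Annual demand D = 265 × 52 = 13,780.
EOQ = √(2DS / H) = √(2 × 13,780 × 153 / 39.6).
= √(4,216,680 / 39.6) = √106,481.8182 ≈ 326.316.

Q* ≈ 326.3 bearings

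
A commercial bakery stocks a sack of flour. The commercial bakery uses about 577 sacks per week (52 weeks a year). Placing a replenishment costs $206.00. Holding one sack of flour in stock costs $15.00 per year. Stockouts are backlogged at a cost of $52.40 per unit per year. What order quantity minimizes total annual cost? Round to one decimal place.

Annual demand D = 577 × 52 = 30,004.
With planned backorders, Q* = √(2DS/H) · √((H+B)/B).
√(2DS/H) = √(2 × 30,004 × 206 / 15) = 907.805.
√((H+B)/B) = √((15+52.4)/52.4) = 1.1341.
Q* ≈ 1029.572.

Q* ≈ 1,029.6 sacks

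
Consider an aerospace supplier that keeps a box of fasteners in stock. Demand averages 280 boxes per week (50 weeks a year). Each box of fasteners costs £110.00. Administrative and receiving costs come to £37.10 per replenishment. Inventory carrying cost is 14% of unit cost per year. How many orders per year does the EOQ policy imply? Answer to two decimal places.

N ≈ 53.90 orders per year

Annual demand D = 280 × 50 = 14,000.
Holding cost H = 0.14 × £110.00 = £15.4000 per unit per year.
EOQ = √(2DS/H) = √(2 × 14,000 × 37.1 / 15.4) ≈ 259.72.
Orders per year = D / Q* = 14,000 / 259.72 ≈ 53.904.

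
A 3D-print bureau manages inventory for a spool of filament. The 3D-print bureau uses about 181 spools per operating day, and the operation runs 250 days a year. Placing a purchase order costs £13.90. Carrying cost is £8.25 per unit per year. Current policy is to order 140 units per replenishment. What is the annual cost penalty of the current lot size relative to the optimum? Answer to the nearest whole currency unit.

Extra cost ≈ £1,849 per year

Annual demand D = 181 × 250 = 45,250.
EOQ = √(2DS/H) = √(2 × 45,250 × 13.9 / 8.25) ≈ 390.49.
Cost at Q* = (D/Q*)S + (Q*/2)H = √(2DSH) ≈ £3,221.50.
Cost at Q = 140: (45,250/140)×13.9 + (140/2)×8.25 = £4,492.68 + £577.50 = £5,070.18.
Excess = £5,070.18 − £3,221.50 = £1,848.67.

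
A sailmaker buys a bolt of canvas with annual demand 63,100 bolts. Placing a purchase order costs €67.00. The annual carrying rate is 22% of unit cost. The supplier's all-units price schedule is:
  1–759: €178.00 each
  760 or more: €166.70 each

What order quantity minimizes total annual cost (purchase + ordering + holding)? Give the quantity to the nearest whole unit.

Q* ≈ 760 bolts

Holding cost per unit per year at price C is H = 0.22·C.
Candidates are each tier's EOQ (if it falls in that tier) and each price-break quantity.
EOQ at €178.00 = 464.7 (feasible in tier 1): TC = 63,100×€178.00 + (63,100/464.7)×67 + (464.7/2)×0.22×€178.00 = €11,249,996.52.
EOQ at €166.70 = 480.2 < 760, so use break Q=760: TC = 63,100×€166.70 + (63,100/760.0)×67 + (760.0/2)×0.22×€166.70 = €10,538,268.88.
Lowest total cost is €10,538,268.88 at Q = 760.0.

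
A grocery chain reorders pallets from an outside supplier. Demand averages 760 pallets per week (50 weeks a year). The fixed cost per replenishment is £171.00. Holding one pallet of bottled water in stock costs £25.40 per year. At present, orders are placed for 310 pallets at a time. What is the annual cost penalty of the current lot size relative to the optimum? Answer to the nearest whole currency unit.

Annual demand D = 760 × 50 = 38,000.
EOQ = √(2DS/H) = √(2 × 38,000 × 171 / 25.4) ≈ 715.30.
Cost at Q* = (D/Q*)S + (Q*/2)H = √(2DSH) ≈ £18,168.61.
Cost at Q = 310: (38,000/310)×171 + (310/2)×25.4 = £20,961.29 + £3,937.00 = £24,898.29.
Excess = £24,898.29 − £18,168.61 = £6,729.68.

Extra cost ≈ £6,730 per year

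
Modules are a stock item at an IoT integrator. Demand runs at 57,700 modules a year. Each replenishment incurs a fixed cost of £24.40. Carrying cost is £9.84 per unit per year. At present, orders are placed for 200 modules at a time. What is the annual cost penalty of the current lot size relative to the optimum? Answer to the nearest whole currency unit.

EOQ = √(2DS/H) = √(2 × 57,700 × 24.4 / 9.84) ≈ 534.93.
Cost at Q* = (D/Q*)S + (Q*/2)H = √(2DSH) ≈ £5,263.75.
Cost at Q = 200: (57,700/200)×24.4 + (200/2)×9.84 = £7,039.40 + £984.00 = £8,023.40.
Excess = £8,023.40 − £5,263.75 = £2,759.65.

Extra cost ≈ £2,760 per year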